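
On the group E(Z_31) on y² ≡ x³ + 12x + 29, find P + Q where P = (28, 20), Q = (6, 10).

(28, 20) + (6, 10). λ = (10 - 20)/(6 - 28) ≡ 21/9 mod 31. 9⁻¹ ≡ 7 (mod 31) since 9·7 = 63 ≡ 1, so λ ≡ 23.
  x = λ² - 28 - 6 = 529 - 34 ≡ 30; y = λ·(28 - 30) - 20 ≡ 27. → (30, 27)

(30, 27)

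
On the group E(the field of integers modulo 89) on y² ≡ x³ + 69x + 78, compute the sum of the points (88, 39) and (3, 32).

(88, 39) + (3, 32). λ = (32 - 39)/(3 - 88) ≡ 82/4 mod 89. 4⁻¹ ≡ 67 (mod 89), so λ ≡ 65.
  x = λ² - 88 - 3 = 4225 - 91 ≡ 40; y = λ·(88 - 40) - 39 ≡ 55. → (40, 55)

(40, 55)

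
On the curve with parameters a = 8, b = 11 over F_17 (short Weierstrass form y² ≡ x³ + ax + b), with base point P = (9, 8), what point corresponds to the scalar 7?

Repeated addition: build up to 7P.
2P: tangent at (9, 8): λ = (3·9² + 8)/(2·8) ≡ 13/16. 16⁻¹ ≡ 16 (mod 17) since 16·16 = 256 ≡ 1, so λ ≡ 13·16 ≡ 4.
  x = λ² - 9 - 9 = 16 - 18 ≡ 15; y = λ·(9 - 15) - 8 ≡ 2. → (15, 2)
3P: (15, 2) + (9, 8). λ = (8 - 2)/(9 - 15) ≡ 6/11 mod 17. 11⁻¹ ≡ 14 (mod 17), so λ ≡ 16.
  x = λ² - 15 - 9 = 256 - 24 ≡ 11; y = λ·(15 - 11) - 2 ≡ 11. → (11, 11)
4P: (11, 11) + (9, 8). λ = (8 - 11)/(9 - 11) ≡ 14/15 mod 17. 15⁻¹ ≡ 8 (mod 17) since 15·8 = 120 ≡ 1, so λ ≡ 10.
  x = λ² - 11 - 9 = 100 - 20 ≡ 12; y = λ·(11 - 12) - 11 ≡ 13. → (12, 13)
5P: (12, 13) + (9, 8). λ = (8 - 13)/(9 - 12) ≡ 12/14 mod 17. 14⁻¹ ≡ 11 (mod 17), so λ ≡ 13.
  x = λ² - 12 - 9 = 169 - 21 ≡ 12; y = λ·(12 - 12) - 13 ≡ 4. → (12, 4)
6P: (12, 4) + (9, 8). λ = (8 - 4)/(9 - 12) ≡ 4/14 mod 17. 14⁻¹ ≡ 11 (mod 17), so λ ≡ 10.
  x = λ² - 12 - 9 = 100 - 21 ≡ 11; y = λ·(12 - 11) - 4 ≡ 6. → (11, 6)
7P: (11, 6) + (9, 8). λ = (8 - 6)/(9 - 11) ≡ 2/15 mod 17. 15⁻¹ ≡ 8 (mod 17), so λ ≡ 16.
  x = λ² - 11 - 9 = 256 - 20 ≡ 15; y = λ·(11 - 15) - 6 ≡ 15. → (15, 15)

(15, 15)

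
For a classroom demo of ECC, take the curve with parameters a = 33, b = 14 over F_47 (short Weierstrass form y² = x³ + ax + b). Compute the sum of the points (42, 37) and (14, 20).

(42, 37) + (14, 20). λ = (20 - 37)/(14 - 42) ≡ 30/19 mod 47. 19⁻¹ ≡ 5 (mod 47), so λ ≡ 9.
  x = λ² - 42 - 14 = 81 - 56 ≡ 25; y = λ·(42 - 25) - 37 ≡ 22. → (25, 22)

(25, 22)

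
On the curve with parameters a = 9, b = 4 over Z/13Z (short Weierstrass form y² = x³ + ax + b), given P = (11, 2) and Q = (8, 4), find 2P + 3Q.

First 2P:
Repeated addition: build up to 2P.
2P: tangent at (11, 2): λ = (3·11² + 9)/(2·2) ≡ 8/4. 4⁻¹ ≡ 10 (mod 13), so λ ≡ 8·10 ≡ 2.
  x = λ² - 11 - 11 = 4 - 22 ≡ 8; y = λ·(11 - 8) - 2 ≡ 4. → (8, 4)
2P = (8, 4).
Next 3Q:
Repeated addition: build up to 3Q.
2Q: tangent at (8, 4): λ = (3·8² + 9)/(2·4) ≡ 6/8. 8⁻¹ ≡ 5 (mod 13) since 8·5 = 40 ≡ 1, so λ ≡ 6·5 ≡ 4.
  x = λ² - 8 - 8 = 16 - 16 ≡ 0; y = λ·(8 - 0) - 4 ≡ 2. → (0, 2)
3Q: (0, 2) + (8, 4). λ = (4 - 2)/(8 - 0) ≡ 2/8 mod 13. 8⁻¹ ≡ 5 (mod 13), so λ ≡ 10.
  x = λ² - 0 - 8 = 100 - 8 ≡ 1; y = λ·(0 - 1) - 2 ≡ 1. → (1, 1)
3Q = (1, 1).
Finally 2P + 3Q:
(8, 4) + (1, 1). λ = (1 - 4)/(1 - 8) ≡ 10/6 mod 13. 6⁻¹ ≡ 11 (mod 13), so λ ≡ 6.
  x = λ² - 8 - 1 = 36 - 9 ≡ 1; y = λ·(8 - 1) - 4 ≡ 12. → (1, 12)

(1, 12)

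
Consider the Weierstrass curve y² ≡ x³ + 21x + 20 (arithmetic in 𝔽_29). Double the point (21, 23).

(3, 20)

tangent at (21, 23): λ = (3·21² + 21)/(2·23) ≡ 10/17. 17⁻¹ ≡ 12 (mod 29), so λ ≡ 10·12 ≡ 4.
  x = λ² - 21 - 21 = 16 - 42 ≡ 3; y = λ·(21 - 3) - 23 ≡ 20. → (3, 20)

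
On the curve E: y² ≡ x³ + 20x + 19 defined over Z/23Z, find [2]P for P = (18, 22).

(18, 1)

tangent at (18, 22): λ = (3·18² + 20)/(2·22) ≡ 3/21. 21⁻¹ ≡ 11 (mod 23) since 21·11 = 231 ≡ 1, so λ ≡ 3·11 ≡ 10.
  x = λ² - 18 - 18 = 100 - 36 ≡ 18; y = λ·(18 - 18) - 22 ≡ 1. → (18, 1)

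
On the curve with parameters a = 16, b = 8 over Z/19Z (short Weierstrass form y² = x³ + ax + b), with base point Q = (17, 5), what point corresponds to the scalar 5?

Repeated addition: build up to 5Q.
2Q: tangent at (17, 5): λ = (3·17² + 16)/(2·5) ≡ 9/10. 10⁻¹ ≡ 2 (mod 19) since 10·2 = 20 ≡ 1, so λ ≡ 9·2 ≡ 18.
  x = λ² - 17 - 17 = 324 - 34 ≡ 5; y = λ·(17 - 5) - 5 ≡ 2. → (5, 2)
3Q: (5, 2) + (17, 5). λ = (5 - 2)/(17 - 5) ≡ 3/12 mod 19. 12⁻¹ ≡ 8 (mod 19), so λ ≡ 5.
  x = λ² - 5 - 17 = 25 - 22 ≡ 3; y = λ·(5 - 3) - 2 ≡ 8. → (3, 8)
4Q: (3, 8) + (17, 5). λ = (5 - 8)/(17 - 3) ≡ 16/14 mod 19. 14⁻¹ ≡ 15 (mod 19), so λ ≡ 12.
  x = λ² - 3 - 17 = 144 - 20 ≡ 10; y = λ·(3 - 10) - 8 ≡ 3. → (10, 3)
5Q: (10, 3) + (17, 5). λ = (5 - 3)/(17 - 10) ≡ 2/7 mod 19. 7⁻¹ ≡ 11 (mod 19), so λ ≡ 3.
  x = λ² - 10 - 17 = 9 - 27 ≡ 1; y = λ·(10 - 1) - 3 ≡ 5. → (1, 5)

(1, 5)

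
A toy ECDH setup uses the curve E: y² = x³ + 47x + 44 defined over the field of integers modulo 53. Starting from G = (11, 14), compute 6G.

(16, 4)

Repeated addition: build up to 6G.
2G: tangent at (11, 14): λ = (3·11² + 47)/(2·14) ≡ 39/28. 28⁻¹ ≡ 36 (mod 53) since 28·36 = 1008 ≡ 1, so λ ≡ 39·36 ≡ 26.
  x = λ² - 11 - 11 = 676 - 22 ≡ 18; y = λ·(11 - 18) - 14 ≡ 16. → (18, 16)
3G: (18, 16) + (11, 14). λ = (14 - 16)/(11 - 18) ≡ 51/46 mod 53. 46⁻¹ ≡ 15 (mod 53), so λ ≡ 23.
  x = λ² - 18 - 11 = 529 - 29 ≡ 23; y = λ·(18 - 23) - 16 ≡ 28. → (23, 28)
4G: (23, 28) + (11, 14). λ = (14 - 28)/(11 - 23) ≡ 39/41 mod 53. 41⁻¹ ≡ 22 (mod 53) since 41·22 = 902 ≡ 1, so λ ≡ 10.
  x = λ² - 23 - 11 = 100 - 34 ≡ 13; y = λ·(23 - 13) - 28 ≡ 19. → (13, 19)
5G: (13, 19) + (11, 14). λ = (14 - 19)/(11 - 13) ≡ 48/51 mod 53. 51⁻¹ ≡ 26 (mod 53), so λ ≡ 29.
  x = λ² - 13 - 11 = 841 - 24 ≡ 22; y = λ·(13 - 22) - 19 ≡ 38. → (22, 38)
6G: (22, 38) + (11, 14). λ = (14 - 38)/(11 - 22) ≡ 29/42 mod 53. 42⁻¹ ≡ 24 (mod 53), so λ ≡ 7.
  x = λ² - 22 - 11 = 49 - 33 ≡ 16; y = λ·(22 - 16) - 38 ≡ 4. → (16, 4)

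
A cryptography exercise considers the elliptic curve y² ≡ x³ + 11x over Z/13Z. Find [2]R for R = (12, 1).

(12, 12)

tangent at (12, 1): λ = (3·12² + 11)/(2·1) ≡ 1/2. 2⁻¹ ≡ 7 (mod 13), so λ ≡ 1·7 ≡ 7.
  x = λ² - 12 - 12 = 49 - 24 ≡ 12; y = λ·(12 - 12) - 1 ≡ 12. → (12, 12)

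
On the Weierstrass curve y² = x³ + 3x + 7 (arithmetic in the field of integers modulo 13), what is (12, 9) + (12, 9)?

tangent at (12, 9): λ = (3·12² + 3)/(2·9) ≡ 6/5. 5⁻¹ ≡ 8 (mod 13), so λ ≡ 6·8 ≡ 9.
  x = λ² - 12 - 12 = 81 - 24 ≡ 5; y = λ·(12 - 5) - 9 ≡ 2. → (5, 2)

(5, 2)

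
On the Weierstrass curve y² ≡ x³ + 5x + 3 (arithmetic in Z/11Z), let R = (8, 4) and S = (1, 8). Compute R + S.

(3, 1)

(8, 4) + (1, 8). λ = (8 - 4)/(1 - 8) ≡ 4/4 mod 11. 4⁻¹ ≡ 3 (mod 11), so λ ≡ 1.
  x = λ² - 8 - 1 = 1 - 9 ≡ 3; y = λ·(8 - 3) - 4 ≡ 1. → (3, 1)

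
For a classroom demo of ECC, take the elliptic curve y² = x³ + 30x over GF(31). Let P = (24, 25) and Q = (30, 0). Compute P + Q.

(9, 21)

(24, 25) + (30, 0). λ = (0 - 25)/(30 - 24) ≡ 6/6 mod 31. 6⁻¹ ≡ 26 (mod 31) since 6·26 = 156 ≡ 1, so λ ≡ 1.
  x = λ² - 24 - 30 = 1 - 54 ≡ 9; y = λ·(24 - 9) - 25 ≡ 21. → (9, 21)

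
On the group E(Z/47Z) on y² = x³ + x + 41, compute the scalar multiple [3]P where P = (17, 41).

Repeated addition: build up to 3P.
2P: tangent at (17, 41): λ = (3·17² + 1)/(2·41) ≡ 22/35. 35⁻¹ ≡ 43 (mod 47), so λ ≡ 22·43 ≡ 6.
  x = λ² - 17 - 17 = 36 - 34 ≡ 2; y = λ·(17 - 2) - 41 ≡ 2. → (2, 2)
3P: (2, 2) + (17, 41). λ = (41 - 2)/(17 - 2) ≡ 39/15 mod 47. 15⁻¹ ≡ 22 (mod 47), so λ ≡ 12.
  x = λ² - 2 - 17 = 144 - 19 ≡ 31; y = λ·(2 - 31) - 2 ≡ 26. → (31, 26)

(31, 26)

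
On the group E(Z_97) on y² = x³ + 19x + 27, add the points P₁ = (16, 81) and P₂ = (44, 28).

(16, 81) + (44, 28). λ = (28 - 81)/(44 - 16) ≡ 44/28 mod 97. 28⁻¹ ≡ 52 (mod 97), so λ ≡ 57.
  x = λ² - 16 - 44 = 3249 - 60 ≡ 85; y = λ·(16 - 85) - 81 ≡ 60. → (85, 60)

(85, 60)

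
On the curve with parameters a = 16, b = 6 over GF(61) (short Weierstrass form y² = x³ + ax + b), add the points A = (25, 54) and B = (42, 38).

(25, 54) + (42, 38). λ = (38 - 54)/(42 - 25) ≡ 45/17 mod 61. 17⁻¹ ≡ 18 (mod 61) since 17·18 = 306 ≡ 1, so λ ≡ 17.
  x = λ² - 25 - 42 = 289 - 67 ≡ 39; y = λ·(25 - 39) - 54 ≡ 13. → (39, 13)

(39, 13)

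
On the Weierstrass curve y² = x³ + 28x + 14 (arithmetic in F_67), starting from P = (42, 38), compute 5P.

Repeated addition: build up to 5P.
2P: tangent at (42, 38): λ = (3·42² + 28)/(2·38) ≡ 27/9. 9⁻¹ ≡ 15 (mod 67), so λ ≡ 27·15 ≡ 3.
  x = λ² - 42 - 42 = 9 - 84 ≡ 59; y = λ·(42 - 59) - 38 ≡ 45. → (59, 45)
3P: (59, 45) + (42, 38). λ = (38 - 45)/(42 - 59) ≡ 60/50 mod 67. 50⁻¹ ≡ 63 (mod 67), so λ ≡ 28.
  x = λ² - 59 - 42 = 784 - 101 ≡ 13; y = λ·(59 - 13) - 45 ≡ 37. → (13, 37)
4P: (13, 37) + (42, 38). λ = (38 - 37)/(42 - 13) ≡ 1/29 mod 67. 29⁻¹ ≡ 37 (mod 67), so λ ≡ 37.
  x = λ² - 13 - 42 = 1369 - 55 ≡ 41; y = λ·(13 - 41) - 37 ≡ 66. → (41, 66)
5P: (41, 66) + (42, 38). λ = (38 - 66)/(42 - 41) ≡ 39/1 mod 67. 1⁻¹ ≡ 1 (mod 67), so λ ≡ 39.
  x = λ² - 41 - 42 = 1521 - 83 ≡ 31; y = λ·(41 - 31) - 66 ≡ 56. → (31, 56)

(31, 56)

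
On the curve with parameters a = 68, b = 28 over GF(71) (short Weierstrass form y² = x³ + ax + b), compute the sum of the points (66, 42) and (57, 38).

(66, 42) + (57, 38). λ = (38 - 42)/(57 - 66) ≡ 67/62 mod 71. 62⁻¹ ≡ 63 (mod 71), so λ ≡ 32.
  x = λ² - 66 - 57 = 1024 - 123 ≡ 49; y = λ·(66 - 49) - 42 ≡ 5. → (49, 5)

(49, 5)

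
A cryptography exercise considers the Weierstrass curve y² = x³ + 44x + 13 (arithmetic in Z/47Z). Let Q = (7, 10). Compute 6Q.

Double-and-add on 6 = (110)₂. Start with Q = (7, 10) for the leading 1-bit.
double: tangent at (7, 10): λ = (3·7² + 44)/(2·10) ≡ 3/20. 20⁻¹ ≡ 40 (mod 47), so λ ≡ 3·40 ≡ 26.
  x = λ² - 7 - 7 = 676 - 14 ≡ 4; y = λ·(7 - 4) - 10 ≡ 21. → (4, 21)
add Q: (4, 21) + (7, 10). λ = (10 - 21)/(7 - 4) ≡ 36/3 mod 47. 3⁻¹ ≡ 16 (mod 47) since 3·16 = 48 ≡ 1, so λ ≡ 12.
  x = λ² - 4 - 7 = 144 - 11 ≡ 39; y = λ·(4 - 39) - 21 ≡ 29. → (39, 29)
double: tangent at (39, 29): λ = (3·39² + 44)/(2·29) ≡ 1/11. 11⁻¹ ≡ 30 (mod 47), so λ ≡ 1·30 ≡ 30.
  x = λ² - 39 - 39 = 900 - 78 ≡ 23; y = λ·(39 - 23) - 29 ≡ 28. → (23, 28)

(23, 28)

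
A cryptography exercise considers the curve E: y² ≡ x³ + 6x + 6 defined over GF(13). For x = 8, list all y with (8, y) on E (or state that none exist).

x³ + 6x + 6 = 566 ≡ 7 (mod 13).
7 is a non-residue mod 13; no y exists.

none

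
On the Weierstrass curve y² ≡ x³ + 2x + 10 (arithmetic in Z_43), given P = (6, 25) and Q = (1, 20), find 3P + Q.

First 3P:
Repeated addition: build up to 3P.
2P: tangent at (6, 25): λ = (3·6² + 2)/(2·25) ≡ 24/7. 7⁻¹ ≡ 37 (mod 43), so λ ≡ 24·37 ≡ 28.
  x = λ² - 6 - 6 = 784 - 12 ≡ 41; y = λ·(6 - 41) - 25 ≡ 27. → (41, 27)
3P: (41, 27) + (6, 25). λ = (25 - 27)/(6 - 41) ≡ 41/8 mod 43. 8⁻¹ ≡ 27 (mod 43), so λ ≡ 32.
  x = λ² - 41 - 6 = 1024 - 47 ≡ 31; y = λ·(41 - 31) - 27 ≡ 35. → (31, 35)
3P = (31, 35).
Finally 3P + Q:
(31, 35) + (1, 20). λ = (20 - 35)/(1 - 31) ≡ 28/13 mod 43. 13⁻¹ ≡ 10 (mod 43) since 13·10 = 130 ≡ 1, so λ ≡ 22.
  x = λ² - 31 - 1 = 484 - 32 ≡ 22; y = λ·(31 - 22) - 35 ≡ 34. → (22, 34)

(22, 34)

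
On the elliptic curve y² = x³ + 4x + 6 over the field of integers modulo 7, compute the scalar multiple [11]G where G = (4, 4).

Double-and-add on 11 = (1011)₂. Start with G = (4, 4) for the leading 1-bit.
double: tangent at (4, 4): λ = (3·4² + 4)/(2·4) ≡ 3/1. 1⁻¹ ≡ 1 (mod 7), so λ ≡ 3·1 ≡ 3.
  x = λ² - 4 - 4 = 9 - 8 ≡ 1; y = λ·(4 - 1) - 4 ≡ 5. → (1, 5)
double: tangent at (1, 5): λ = (3·1² + 4)/(2·5) ≡ 0/3. 3⁻¹ ≡ 5 (mod 7), so λ ≡ 0·5 ≡ 0.
  x = λ² - 1 - 1 = 0 - 2 ≡ 5; y = λ·(1 - 5) - 5 ≡ 2. → (5, 2)
add G: (5, 2) + (4, 4). λ = (4 - 2)/(4 - 5) ≡ 2/6 mod 7. 6⁻¹ ≡ 6 (mod 7), so λ ≡ 5.
  x = λ² - 5 - 4 = 25 - 9 ≡ 2; y = λ·(5 - 2) - 2 ≡ 6. → (2, 6)
double: tangent at (2, 6): λ = (3·2² + 4)/(2·6) ≡ 2/5. 5⁻¹ ≡ 3 (mod 7), so λ ≡ 2·3 ≡ 6.
  x = λ² - 2 - 2 = 36 - 4 ≡ 4; y = λ·(2 - 4) - 6 ≡ 3. → (4, 3)
add G: (4, 3) + (4, 4): same x and y₁ ≡ -y₂, so the sum is O.

O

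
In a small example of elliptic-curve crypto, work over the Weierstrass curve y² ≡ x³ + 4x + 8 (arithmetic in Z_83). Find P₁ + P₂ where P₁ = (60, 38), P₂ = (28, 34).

(60, 38) + (28, 34). λ = (34 - 38)/(28 - 60) ≡ 79/51 mod 83. 51⁻¹ ≡ 70 (mod 83), so λ ≡ 52.
  x = λ² - 60 - 28 = 2704 - 88 ≡ 43; y = λ·(60 - 43) - 38 ≡ 16. → (43, 16)

(43, 16)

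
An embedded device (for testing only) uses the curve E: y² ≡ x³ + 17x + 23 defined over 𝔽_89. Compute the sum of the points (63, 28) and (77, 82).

(63, 28) + (77, 82). λ = (82 - 28)/(77 - 63) ≡ 54/14 mod 89. 14⁻¹ ≡ 70 (mod 89), so λ ≡ 42.
  x = λ² - 63 - 77 = 1764 - 140 ≡ 22; y = λ·(63 - 22) - 28 ≡ 3. → (22, 3)

(22, 3)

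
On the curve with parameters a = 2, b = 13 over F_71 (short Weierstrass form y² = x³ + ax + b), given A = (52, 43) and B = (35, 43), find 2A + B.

First 2A:
Repeated addition: build up to 2A.
2A: tangent at (52, 43): λ = (3·52² + 2)/(2·43) ≡ 20/15. 15⁻¹ ≡ 19 (mod 71), so λ ≡ 20·19 ≡ 25.
  x = λ² - 52 - 52 = 625 - 104 ≡ 24; y = λ·(52 - 24) - 43 ≡ 18. → (24, 18)
2A = (24, 18).
Finally 2A + B:
(24, 18) + (35, 43). λ = (43 - 18)/(35 - 24) ≡ 25/11 mod 71. 11⁻¹ ≡ 13 (mod 71) since 11·13 = 143 ≡ 1, so λ ≡ 41.
  x = λ² - 24 - 35 = 1681 - 59 ≡ 60; y = λ·(24 - 60) - 18 ≡ 68. → (60, 68)

(60, 68)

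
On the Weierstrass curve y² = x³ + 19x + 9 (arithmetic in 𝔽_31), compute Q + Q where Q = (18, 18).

(0, 28)

tangent at (18, 18): λ = (3·18² + 19)/(2·18) ≡ 30/5. 5⁻¹ ≡ 25 (mod 31) since 5·25 = 125 ≡ 1, so λ ≡ 30·25 ≡ 6.
  x = λ² - 18 - 18 = 36 - 36 ≡ 0; y = λ·(18 - 0) - 18 ≡ 28. → (0, 28)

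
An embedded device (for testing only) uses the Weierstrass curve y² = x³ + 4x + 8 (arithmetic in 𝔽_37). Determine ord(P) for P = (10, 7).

2P: tangent at (10, 7): λ = (3·10² + 4)/(2·7) ≡ 8/14. 14⁻¹ ≡ 8 (mod 37) since 14·8 = 112 ≡ 1, so λ ≡ 8·8 ≡ 27.
  x = λ² - 10 - 10 = 729 - 20 ≡ 6; y = λ·(10 - 6) - 7 ≡ 27. → (6, 27)
3P: (6, 27) + (10, 7). λ = (7 - 27)/(10 - 6) ≡ 17/4 mod 37. 4⁻¹ ≡ 28 (mod 37), so λ ≡ 32.
  x = λ² - 6 - 10 = 1024 - 16 ≡ 9; y = λ·(6 - 9) - 27 ≡ 25. → (9, 25)
4P: (9, 25) + (10, 7). λ = (7 - 25)/(10 - 9) ≡ 19/1 mod 37. 1⁻¹ ≡ 1 (mod 37) since 1·1 = 1 ≡ 1, so λ ≡ 19.
  x = λ² - 9 - 10 = 361 - 19 ≡ 9; y = λ·(9 - 9) - 25 ≡ 12. → (9, 12)
5P: (9, 12) + (10, 7). λ = (7 - 12)/(10 - 9) ≡ 32/1 mod 37. 1⁻¹ ≡ 1 (mod 37) since 1·1 = 1 ≡ 1, so λ ≡ 32.
  x = λ² - 9 - 10 = 1024 - 19 ≡ 6; y = λ·(9 - 6) - 12 ≡ 10. → (6, 10)
6P: (6, 10) + (10, 7). λ = (7 - 10)/(10 - 6) ≡ 34/4 mod 37. 4⁻¹ ≡ 28 (mod 37) since 4·28 = 112 ≡ 1, so λ ≡ 27.
  x = λ² - 6 - 10 = 729 - 16 ≡ 10; y = λ·(6 - 10) - 10 ≡ 30. → (10, 30)
7P: (10, 30) + (10, 7): same x and y₁ ≡ -y₂, so the sum is the point at infinity.
7P = the point at infinity, so the order is 7.

7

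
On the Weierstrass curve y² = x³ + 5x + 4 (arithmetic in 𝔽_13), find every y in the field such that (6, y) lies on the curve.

4, 9

x³ + 5x + 4 = 250 ≡ 3 (mod 13).
Square roots of 3 mod 13: 4 and 9 (since 4² = 16 ≡ 3).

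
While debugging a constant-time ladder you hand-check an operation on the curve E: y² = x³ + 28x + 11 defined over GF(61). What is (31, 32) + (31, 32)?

tangent at (31, 32): λ = (3·31² + 28)/(2·32) ≡ 44/3. 3⁻¹ ≡ 41 (mod 61) since 3·41 = 123 ≡ 1, so λ ≡ 44·41 ≡ 35.
  x = λ² - 31 - 31 = 1225 - 62 ≡ 4; y = λ·(31 - 4) - 32 ≡ 59. → (4, 59)

(4, 59)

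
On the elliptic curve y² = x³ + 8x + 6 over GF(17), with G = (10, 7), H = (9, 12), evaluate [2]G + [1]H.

(1, 10)

First 2G:
Repeated addition: build up to 2G.
2G: tangent at (10, 7): λ = (3·10² + 8)/(2·7) ≡ 2/14. 14⁻¹ ≡ 11 (mod 17), so λ ≡ 2·11 ≡ 5.
  x = λ² - 10 - 10 = 25 - 20 ≡ 5; y = λ·(10 - 5) - 7 ≡ 1. → (5, 1)
2G = (5, 1).
Finally 2G + H:
(5, 1) + (9, 12). λ = (12 - 1)/(9 - 5) ≡ 11/4 mod 17. 4⁻¹ ≡ 13 (mod 17), so λ ≡ 7.
  x = λ² - 5 - 9 = 49 - 14 ≡ 1; y = λ·(5 - 1) - 1 ≡ 10. → (1, 10)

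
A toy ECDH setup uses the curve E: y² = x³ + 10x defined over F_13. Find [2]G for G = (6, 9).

(0, 0)

tangent at (6, 9): λ = (3·6² + 10)/(2·9) ≡ 1/5. 5⁻¹ ≡ 8 (mod 13) since 5·8 = 40 ≡ 1, so λ ≡ 1·8 ≡ 8.
  x = λ² - 6 - 6 = 64 - 12 ≡ 0; y = λ·(6 - 0) - 9 ≡ 0. → (0, 0)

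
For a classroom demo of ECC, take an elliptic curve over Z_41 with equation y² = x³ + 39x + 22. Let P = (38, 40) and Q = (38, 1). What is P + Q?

The two points share x = 38 and their y-coordinates satisfy 40 + 1 ≡ 0 (mod 41), so they are inverses. Their sum is O.

O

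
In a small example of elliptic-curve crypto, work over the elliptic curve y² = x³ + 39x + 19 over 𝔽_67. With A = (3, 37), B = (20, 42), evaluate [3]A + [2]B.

First 3A:
Repeated addition: build up to 3A.
2A: tangent at (3, 37): λ = (3·3² + 39)/(2·37) ≡ 66/7. 7⁻¹ ≡ 48 (mod 67), so λ ≡ 66·48 ≡ 19.
  x = λ² - 3 - 3 = 361 - 6 ≡ 20; y = λ·(3 - 20) - 37 ≡ 42. → (20, 42)
3A: (20, 42) + (3, 37). λ = (37 - 42)/(3 - 20) ≡ 62/50 mod 67. 50⁻¹ ≡ 63 (mod 67) since 50·63 = 3150 ≡ 1, so λ ≡ 20.
  x = λ² - 20 - 3 = 400 - 23 ≡ 42; y = λ·(20 - 42) - 42 ≡ 54. → (42, 54)
3A = (42, 54).
Next 2B:
Repeated addition: build up to 2B.
2B: tangent at (20, 42): λ = (3·20² + 39)/(2·42) ≡ 33/17. 17⁻¹ ≡ 4 (mod 67), so λ ≡ 33·4 ≡ 65.
  x = λ² - 20 - 20 = 4225 - 40 ≡ 31; y = λ·(20 - 31) - 42 ≡ 47. → (31, 47)
2B = (31, 47).
Finally 3A + 2B:
(42, 54) + (31, 47). λ = (47 - 54)/(31 - 42) ≡ 60/56 mod 67. 56⁻¹ ≡ 6 (mod 67), so λ ≡ 25.
  x = λ² - 42 - 31 = 625 - 73 ≡ 16; y = λ·(42 - 16) - 54 ≡ 60. → (16, 60)

(16, 60)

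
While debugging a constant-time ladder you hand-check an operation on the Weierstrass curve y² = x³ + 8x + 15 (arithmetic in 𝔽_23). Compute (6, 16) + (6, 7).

The two points share x = 6 and their y-coordinates satisfy 16 + 7 ≡ 0 (mod 23), so they are inverses. Their sum is the point at infinity.

O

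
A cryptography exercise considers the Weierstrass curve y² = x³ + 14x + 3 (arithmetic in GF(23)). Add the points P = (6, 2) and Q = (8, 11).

(12, 17)

(6, 2) + (8, 11). λ = (11 - 2)/(8 - 6) ≡ 9/2 mod 23. 2⁻¹ ≡ 12 (mod 23), so λ ≡ 16.
  x = λ² - 6 - 8 = 256 - 14 ≡ 12; y = λ·(6 - 12) - 2 ≡ 17. → (12, 17)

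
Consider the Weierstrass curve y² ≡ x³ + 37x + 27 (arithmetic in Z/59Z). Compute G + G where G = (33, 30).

(52, 29)

tangent at (33, 30): λ = (3·33² + 37)/(2·30) ≡ 0/1. 1⁻¹ ≡ 1 (mod 59) since 1·1 = 1 ≡ 1, so λ ≡ 0·1 ≡ 0.
  x = λ² - 33 - 33 = 0 - 66 ≡ 52; y = λ·(33 - 52) - 30 ≡ 29. → (52, 29)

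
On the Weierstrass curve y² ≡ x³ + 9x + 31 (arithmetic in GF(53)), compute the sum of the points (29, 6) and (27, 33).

(7, 15)

(29, 6) + (27, 33). λ = (33 - 6)/(27 - 29) ≡ 27/51 mod 53. 51⁻¹ ≡ 26 (mod 53), so λ ≡ 13.
  x = λ² - 29 - 27 = 169 - 56 ≡ 7; y = λ·(29 - 7) - 6 ≡ 15. → (7, 15)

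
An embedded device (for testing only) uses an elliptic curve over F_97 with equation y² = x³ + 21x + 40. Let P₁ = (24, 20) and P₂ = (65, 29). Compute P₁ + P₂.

(56, 96)

(24, 20) + (65, 29). λ = (29 - 20)/(65 - 24) ≡ 9/41 mod 97. 41⁻¹ ≡ 71 (mod 97) since 41·71 = 2911 ≡ 1, so λ ≡ 57.
  x = λ² - 24 - 65 = 3249 - 89 ≡ 56; y = λ·(24 - 56) - 20 ≡ 96. → (56, 96)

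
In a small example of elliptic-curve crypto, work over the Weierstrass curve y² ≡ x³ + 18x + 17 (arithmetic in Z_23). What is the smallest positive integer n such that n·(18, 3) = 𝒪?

5

2P: tangent at (18, 3): λ = (3·18² + 18)/(2·3) ≡ 1/6. 6⁻¹ ≡ 4 (mod 23) since 6·4 = 24 ≡ 1, so λ ≡ 1·4 ≡ 4.
  x = λ² - 18 - 18 = 16 - 36 ≡ 3; y = λ·(18 - 3) - 3 ≡ 11. → (3, 11)
3P: (3, 11) + (18, 3). λ = (3 - 11)/(18 - 3) ≡ 15/15 mod 23. 15⁻¹ ≡ 20 (mod 23), so λ ≡ 1.
  x = λ² - 3 - 18 = 1 - 21 ≡ 3; y = λ·(3 - 3) - 11 ≡ 12. → (3, 12)
4P: (3, 12) + (18, 3). λ = (3 - 12)/(18 - 3) ≡ 14/15 mod 23. 15⁻¹ ≡ 20 (mod 23) since 15·20 = 300 ≡ 1, so λ ≡ 4.
  x = λ² - 3 - 18 = 16 - 21 ≡ 18; y = λ·(3 - 18) - 12 ≡ 20. → (18, 20)
5P: (18, 20) + (18, 3): same x and y₁ ≡ -y₂, so the sum is 𝒪.
5P = 𝒪, so the order is 5.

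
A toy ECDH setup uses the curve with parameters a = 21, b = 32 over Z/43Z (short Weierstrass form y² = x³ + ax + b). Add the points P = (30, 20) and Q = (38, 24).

(30, 20) + (38, 24). λ = (24 - 20)/(38 - 30) ≡ 4/8 mod 43. 8⁻¹ ≡ 27 (mod 43) since 8·27 = 216 ≡ 1, so λ ≡ 22.
  x = λ² - 30 - 38 = 484 - 68 ≡ 29; y = λ·(30 - 29) - 20 ≡ 2. → (29, 2)

(29, 2)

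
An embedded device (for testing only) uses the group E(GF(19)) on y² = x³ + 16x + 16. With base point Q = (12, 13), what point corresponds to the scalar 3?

Repeated addition: build up to 3Q.
2Q: tangent at (12, 13): λ = (3·12² + 16)/(2·13) ≡ 11/7. 7⁻¹ ≡ 11 (mod 19), so λ ≡ 11·11 ≡ 7.
  x = λ² - 12 - 12 = 49 - 24 ≡ 6; y = λ·(12 - 6) - 13 ≡ 10. → (6, 10)
3Q: (6, 10) + (12, 13). λ = (13 - 10)/(12 - 6) ≡ 3/6 mod 19. 6⁻¹ ≡ 16 (mod 19) since 6·16 = 96 ≡ 1, so λ ≡ 10.
  x = λ² - 6 - 12 = 100 - 18 ≡ 6; y = λ·(6 - 6) - 10 ≡ 9. → (6, 9)

(6, 9)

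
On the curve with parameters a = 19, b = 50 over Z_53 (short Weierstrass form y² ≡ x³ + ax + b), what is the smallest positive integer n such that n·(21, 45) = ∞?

2P: tangent at (21, 45): λ = (3·21² + 19)/(2·45) ≡ 17/37. 37⁻¹ ≡ 43 (mod 53), so λ ≡ 17·43 ≡ 42.
  x = λ² - 21 - 21 = 1764 - 42 ≡ 26; y = λ·(21 - 26) - 45 ≡ 10. → (26, 10)
3P: (26, 10) + (21, 45). λ = (45 - 10)/(21 - 26) ≡ 35/48 mod 53. 48⁻¹ ≡ 21 (mod 53), so λ ≡ 46.
  x = λ² - 26 - 21 = 2116 - 47 ≡ 2; y = λ·(26 - 2) - 10 ≡ 34. → (2, 34)
4P: (2, 34) + (21, 45). λ = (45 - 34)/(21 - 2) ≡ 11/19 mod 53. 19⁻¹ ≡ 14 (mod 53) since 19·14 = 266 ≡ 1, so λ ≡ 48.
  x = λ² - 2 - 21 = 2304 - 23 ≡ 2; y = λ·(2 - 2) - 34 ≡ 19. → (2, 19)
5P: (2, 19) + (21, 45). λ = (45 - 19)/(21 - 2) ≡ 26/19 mod 53. 19⁻¹ ≡ 14 (mod 53) since 19·14 = 266 ≡ 1, so λ ≡ 46.
  x = λ² - 2 - 21 = 2116 - 23 ≡ 26; y = λ·(2 - 26) - 19 ≡ 43. → (26, 43)
6P: (26, 43) + (21, 45). λ = (45 - 43)/(21 - 26) ≡ 2/48 mod 53. 48⁻¹ ≡ 21 (mod 53) since 48·21 = 1008 ≡ 1, so λ ≡ 42.
  x = λ² - 26 - 21 = 1764 - 47 ≡ 21; y = λ·(26 - 21) - 43 ≡ 8. → (21, 8)
7P: (21, 8) + (21, 45): same x and y₁ ≡ -y₂, so the sum is ∞.
7P = ∞, so the order is 7.

7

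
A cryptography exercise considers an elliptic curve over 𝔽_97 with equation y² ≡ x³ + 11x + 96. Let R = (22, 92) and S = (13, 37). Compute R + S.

(22, 92) + (13, 37). λ = (37 - 92)/(13 - 22) ≡ 42/88 mod 97. 88⁻¹ ≡ 43 (mod 97), so λ ≡ 60.
  x = λ² - 22 - 13 = 3600 - 35 ≡ 73; y = λ·(22 - 73) - 92 ≡ 49. → (73, 49)

(73, 49)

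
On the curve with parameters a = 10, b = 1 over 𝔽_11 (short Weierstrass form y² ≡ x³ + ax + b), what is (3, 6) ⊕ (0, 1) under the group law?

(1, 1)

(3, 6) + (0, 1). λ = (1 - 6)/(0 - 3) ≡ 6/8 mod 11. 8⁻¹ ≡ 7 (mod 11), so λ ≡ 9.
  x = λ² - 3 - 0 = 81 - 3 ≡ 1; y = λ·(3 - 1) - 6 ≡ 1. → (1, 1)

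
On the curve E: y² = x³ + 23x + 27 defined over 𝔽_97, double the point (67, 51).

tangent at (67, 51): λ = (3·67² + 23)/(2·51) ≡ 7/5. 5⁻¹ ≡ 39 (mod 97), so λ ≡ 7·39 ≡ 79.
  x = λ² - 67 - 67 = 6241 - 134 ≡ 93; y = λ·(67 - 93) - 51 ≡ 29. → (93, 29)

(93, 29)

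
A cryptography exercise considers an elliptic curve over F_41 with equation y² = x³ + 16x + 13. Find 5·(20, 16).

(32, 40)

Write Q = (20, 16).
Double-and-add on 5 = (101)₂. Start with Q = (20, 16) for the leading 1-bit.
double: tangent at (20, 16): λ = (3·20² + 16)/(2·16) ≡ 27/32. 32⁻¹ ≡ 9 (mod 41), so λ ≡ 27·9 ≡ 38.
  x = λ² - 20 - 20 = 1444 - 40 ≡ 10; y = λ·(20 - 10) - 16 ≡ 36. → (10, 36)
double: tangent at (10, 36): λ = (3·10² + 16)/(2·36) ≡ 29/31. 31⁻¹ ≡ 4 (mod 41) since 31·4 = 124 ≡ 1, so λ ≡ 29·4 ≡ 34.
  x = λ² - 10 - 10 = 1156 - 20 ≡ 29; y = λ·(10 - 29) - 36 ≡ 15. → (29, 15)
add Q: (29, 15) + (20, 16). λ = (16 - 15)/(20 - 29) ≡ 1/32 mod 41. 32⁻¹ ≡ 9 (mod 41) since 32·9 = 288 ≡ 1, so λ ≡ 9.
  x = λ² - 29 - 20 = 81 - 49 ≡ 32; y = λ·(29 - 32) - 15 ≡ 40. → (32, 40)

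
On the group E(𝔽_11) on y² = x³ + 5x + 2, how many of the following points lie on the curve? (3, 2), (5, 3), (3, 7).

1

(3, 2): 2² ≡ 4, rhs ≡ 0 → off.
(5, 3): 3² ≡ 9, rhs ≡ 9 → on.
(3, 7): 7² ≡ 5, rhs ≡ 0 → off.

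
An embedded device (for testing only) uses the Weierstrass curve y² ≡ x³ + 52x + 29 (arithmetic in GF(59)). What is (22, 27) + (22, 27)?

(51, 35)

tangent at (22, 27): λ = (3·22² + 52)/(2·27) ≡ 29/54. 54⁻¹ ≡ 47 (mod 59), so λ ≡ 29·47 ≡ 6.
  x = λ² - 22 - 22 = 36 - 44 ≡ 51; y = λ·(22 - 51) - 27 ≡ 35. → (51, 35)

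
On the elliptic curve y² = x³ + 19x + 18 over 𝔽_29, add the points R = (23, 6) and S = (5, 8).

(25, 20)

(23, 6) + (5, 8). λ = (8 - 6)/(5 - 23) ≡ 2/11 mod 29. 11⁻¹ ≡ 8 (mod 29) since 11·8 = 88 ≡ 1, so λ ≡ 16.
  x = λ² - 23 - 5 = 256 - 28 ≡ 25; y = λ·(23 - 25) - 6 ≡ 20. → (25, 20)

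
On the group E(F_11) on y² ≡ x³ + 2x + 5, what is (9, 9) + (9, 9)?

tangent at (9, 9): λ = (3·9² + 2)/(2·9) ≡ 3/7. 7⁻¹ ≡ 8 (mod 11) since 7·8 = 56 ≡ 1, so λ ≡ 3·8 ≡ 2.
  x = λ² - 9 - 9 = 4 - 18 ≡ 8; y = λ·(9 - 8) - 9 ≡ 4. → (8, 4)

(8, 4)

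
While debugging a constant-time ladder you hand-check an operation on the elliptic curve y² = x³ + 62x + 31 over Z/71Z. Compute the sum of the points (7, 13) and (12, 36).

(7, 13) + (12, 36). λ = (36 - 13)/(12 - 7) ≡ 23/5 mod 71. 5⁻¹ ≡ 57 (mod 71), so λ ≡ 33.
  x = λ² - 7 - 12 = 1089 - 19 ≡ 5; y = λ·(7 - 5) - 13 ≡ 53. → (5, 53)

(5, 53)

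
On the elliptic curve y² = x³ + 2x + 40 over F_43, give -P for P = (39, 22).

-(39, 22) = (39, -22 mod 43) = (39, 21).

(39, 21)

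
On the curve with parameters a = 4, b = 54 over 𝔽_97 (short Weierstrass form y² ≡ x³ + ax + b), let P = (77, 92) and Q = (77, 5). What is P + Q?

O

The two points share x = 77 and their y-coordinates satisfy 92 + 5 ≡ 0 (mod 97), so they are inverses. Their sum is ∞.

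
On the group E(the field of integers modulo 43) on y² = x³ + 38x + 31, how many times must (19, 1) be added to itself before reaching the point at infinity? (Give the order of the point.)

6

2P: tangent at (19, 1): λ = (3·19² + 38)/(2·1) ≡ 3/2. 2⁻¹ ≡ 22 (mod 43), so λ ≡ 3·22 ≡ 23.
  x = λ² - 19 - 19 = 529 - 38 ≡ 18; y = λ·(19 - 18) - 1 ≡ 22. → (18, 22)
3P: (18, 22) + (19, 1). λ = (1 - 22)/(19 - 18) ≡ 22/1 mod 43. 1⁻¹ ≡ 1 (mod 43), so λ ≡ 22.
  x = λ² - 18 - 19 = 484 - 37 ≡ 17; y = λ·(18 - 17) - 22 ≡ 0. → (17, 0)
4P: (17, 0) + (19, 1). λ = (1 - 0)/(19 - 17) ≡ 1/2 mod 43. 2⁻¹ ≡ 22 (mod 43), so λ ≡ 22.
  x = λ² - 17 - 19 = 484 - 36 ≡ 18; y = λ·(17 - 18) - 0 ≡ 21. → (18, 21)
5P: (18, 21) + (19, 1). λ = (1 - 21)/(19 - 18) ≡ 23/1 mod 43. 1⁻¹ ≡ 1 (mod 43) since 1·1 = 1 ≡ 1, so λ ≡ 23.
  x = λ² - 18 - 19 = 529 - 37 ≡ 19; y = λ·(18 - 19) - 21 ≡ 42. → (19, 42)
6P: (19, 42) + (19, 1): same x and y₁ ≡ -y₂, so the sum is the point at infinity.
6P = the point at infinity, so the order is 6.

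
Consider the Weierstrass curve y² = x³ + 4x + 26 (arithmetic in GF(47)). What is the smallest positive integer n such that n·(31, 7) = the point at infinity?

12

2P: tangent at (31, 7): λ = (3·31² + 4)/(2·7) ≡ 20/14. 14⁻¹ ≡ 37 (mod 47) since 14·37 = 518 ≡ 1, so λ ≡ 20·37 ≡ 35.
  x = λ² - 31 - 31 = 1225 - 62 ≡ 35; y = λ·(31 - 35) - 7 ≡ 41. → (35, 41)
3P: (35, 41) + (31, 7). λ = (7 - 41)/(31 - 35) ≡ 13/43 mod 47. 43⁻¹ ≡ 35 (mod 47), so λ ≡ 32.
  x = λ² - 35 - 31 = 1024 - 66 ≡ 18; y = λ·(35 - 18) - 41 ≡ 33. → (18, 33)
4P: (18, 33) + (31, 7). λ = (7 - 33)/(31 - 18) ≡ 21/13 mod 47. 13⁻¹ ≡ 29 (mod 47) since 13·29 = 377 ≡ 1, so λ ≡ 45.
  x = λ² - 18 - 31 = 2025 - 49 ≡ 2; y = λ·(18 - 2) - 33 ≡ 29. → (2, 29)
5P: (2, 29) + (31, 7). λ = (7 - 29)/(31 - 2) ≡ 25/29 mod 47. 29⁻¹ ≡ 13 (mod 47), so λ ≡ 43.
  x = λ² - 2 - 31 = 1849 - 33 ≡ 30; y = λ·(2 - 30) - 29 ≡ 36. → (30, 36)
6P: (30, 36) + (31, 7). λ = (7 - 36)/(31 - 30) ≡ 18/1 mod 47. 1⁻¹ ≡ 1 (mod 47) since 1·1 = 1 ≡ 1, so λ ≡ 18.
  x = λ² - 30 - 31 = 324 - 61 ≡ 28; y = λ·(30 - 28) - 36 ≡ 0. → (28, 0)
7P: (28, 0) + (31, 7). λ = (7 - 0)/(31 - 28) ≡ 7/3 mod 47. 3⁻¹ ≡ 16 (mod 47), so λ ≡ 18.
  x = λ² - 28 - 31 = 324 - 59 ≡ 30; y = λ·(28 - 30) - 0 ≡ 11. → (30, 11)
8P: (30, 11) + (31, 7). λ = (7 - 11)/(31 - 30) ≡ 43/1 mod 47. 1⁻¹ ≡ 1 (mod 47) since 1·1 = 1 ≡ 1, so λ ≡ 43.
  x = λ² - 30 - 31 = 1849 - 61 ≡ 2; y = λ·(30 - 2) - 11 ≡ 18. → (2, 18)
9P: (2, 18) + (31, 7). λ = (7 - 18)/(31 - 2) ≡ 36/29 mod 47. 29⁻¹ ≡ 13 (mod 47) since 29·13 = 377 ≡ 1, so λ ≡ 45.
  x = λ² - 2 - 31 = 2025 - 33 ≡ 18; y = λ·(2 - 18) - 18 ≡ 14. → (18, 14)
10P: (18, 14) + (31, 7). λ = (7 - 14)/(31 - 18) ≡ 40/13 mod 47. 13⁻¹ ≡ 29 (mod 47) since 13·29 = 377 ≡ 1, so λ ≡ 32.
  x = λ² - 18 - 31 = 1024 - 49 ≡ 35; y = λ·(18 - 35) - 14 ≡ 6. → (35, 6)
11P: (35, 6) + (31, 7). λ = (7 - 6)/(31 - 35) ≡ 1/43 mod 47. 43⁻¹ ≡ 35 (mod 47), so λ ≡ 35.
  x = λ² - 35 - 31 = 1225 - 66 ≡ 31; y = λ·(35 - 31) - 6 ≡ 40. → (31, 40)
12P: (31, 40) + (31, 7): same x and y₁ ≡ -y₂, so the sum is the point at infinity.
12P = the point at infinity, so the order is 12.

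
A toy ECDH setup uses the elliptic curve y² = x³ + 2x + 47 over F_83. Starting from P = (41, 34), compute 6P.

Double-and-add on 6 = (110)₂. Start with P = (41, 34) for the leading 1-bit.
double: tangent at (41, 34): λ = (3·41² + 2)/(2·34) ≡ 65/68. 68⁻¹ ≡ 11 (mod 83) since 68·11 = 748 ≡ 1, so λ ≡ 65·11 ≡ 51.
  x = λ² - 41 - 41 = 2601 - 82 ≡ 29; y = λ·(41 - 29) - 34 ≡ 80. → (29, 80)
add P: (29, 80) + (41, 34). λ = (34 - 80)/(41 - 29) ≡ 37/12 mod 83. 12⁻¹ ≡ 7 (mod 83), so λ ≡ 10.
  x = λ² - 29 - 41 = 100 - 70 ≡ 30; y = λ·(29 - 30) - 80 ≡ 76. → (30, 76)
double: tangent at (30, 76): λ = (3·30² + 2)/(2·76) ≡ 46/69. 69⁻¹ ≡ 77 (mod 83), so λ ≡ 46·77 ≡ 56.
  x = λ² - 30 - 30 = 3136 - 60 ≡ 5; y = λ·(30 - 5) - 76 ≡ 79. → (5, 79)

(5, 79)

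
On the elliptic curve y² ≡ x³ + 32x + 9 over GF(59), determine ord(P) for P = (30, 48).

9

2P: tangent at (30, 48): λ = (3·30² + 32)/(2·48) ≡ 18/37. 37⁻¹ ≡ 8 (mod 59), so λ ≡ 18·8 ≡ 26.
  x = λ² - 30 - 30 = 676 - 60 ≡ 26; y = λ·(30 - 26) - 48 ≡ 56. → (26, 56)
3P: (26, 56) + (30, 48). λ = (48 - 56)/(30 - 26) ≡ 51/4 mod 59. 4⁻¹ ≡ 15 (mod 59), so λ ≡ 57.
  x = λ² - 26 - 30 = 3249 - 56 ≡ 7; y = λ·(26 - 7) - 56 ≡ 24. → (7, 24)
4P: (7, 24) + (30, 48). λ = (48 - 24)/(30 - 7) ≡ 24/23 mod 59. 23⁻¹ ≡ 18 (mod 59) since 23·18 = 414 ≡ 1, so λ ≡ 19.
  x = λ² - 7 - 30 = 361 - 37 ≡ 29; y = λ·(7 - 29) - 24 ≡ 30. → (29, 30)
5P: (29, 30) + (30, 48). λ = (48 - 30)/(30 - 29) ≡ 18/1 mod 59. 1⁻¹ ≡ 1 (mod 59), so λ ≡ 18.
  x = λ² - 29 - 30 = 324 - 59 ≡ 29; y = λ·(29 - 29) - 30 ≡ 29. → (29, 29)
6P: (29, 29) + (30, 48). λ = (48 - 29)/(30 - 29) ≡ 19/1 mod 59. 1⁻¹ ≡ 1 (mod 59) since 1·1 = 1 ≡ 1, so λ ≡ 19.
  x = λ² - 29 - 30 = 361 - 59 ≡ 7; y = λ·(29 - 7) - 29 ≡ 35. → (7, 35)
7P: (7, 35) + (30, 48). λ = (48 - 35)/(30 - 7) ≡ 13/23 mod 59. 23⁻¹ ≡ 18 (mod 59), so λ ≡ 57.
  x = λ² - 7 - 30 = 3249 - 37 ≡ 26; y = λ·(7 - 26) - 35 ≡ 3. → (26, 3)
8P: (26, 3) + (30, 48). λ = (48 - 3)/(30 - 26) ≡ 45/4 mod 59. 4⁻¹ ≡ 15 (mod 59) since 4·15 = 60 ≡ 1, so λ ≡ 26.
  x = λ² - 26 - 30 = 676 - 56 ≡ 30; y = λ·(26 - 30) - 3 ≡ 11. → (30, 11)
9P: (30, 11) + (30, 48): same x and y₁ ≡ -y₂, so the sum is the point at infinity.
9P = the point at infinity, so the order is 9.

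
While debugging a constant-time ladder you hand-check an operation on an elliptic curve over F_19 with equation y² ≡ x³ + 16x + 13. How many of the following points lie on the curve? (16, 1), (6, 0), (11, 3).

0

(16, 1): 1² ≡ 1, rhs ≡ 14 → off.
(6, 0): 0² ≡ 0, rhs ≡ 2 → off.
(11, 3): 3² ≡ 9, rhs ≡ 0 → off.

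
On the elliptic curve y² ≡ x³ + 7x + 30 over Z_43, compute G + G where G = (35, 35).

(17, 26)

tangent at (35, 35): λ = (3·35² + 7)/(2·35) ≡ 27/27. 27⁻¹ ≡ 8 (mod 43), so λ ≡ 27·8 ≡ 1.
  x = λ² - 35 - 35 = 1 - 70 ≡ 17; y = λ·(35 - 17) - 35 ≡ 26. → (17, 26)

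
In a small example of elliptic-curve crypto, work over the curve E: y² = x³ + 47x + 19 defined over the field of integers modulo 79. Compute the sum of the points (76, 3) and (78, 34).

(27, 6)

(76, 3) + (78, 34). λ = (34 - 3)/(78 - 76) ≡ 31/2 mod 79. 2⁻¹ ≡ 40 (mod 79), so λ ≡ 55.
  x = λ² - 76 - 78 = 3025 - 154 ≡ 27; y = λ·(76 - 27) - 3 ≡ 6. → (27, 6)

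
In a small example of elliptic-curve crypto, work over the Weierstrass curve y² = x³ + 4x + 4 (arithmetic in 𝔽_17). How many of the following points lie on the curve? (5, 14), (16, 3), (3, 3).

(5, 14): 14² ≡ 9, rhs ≡ 13 → off.
(16, 3): 3² ≡ 9, rhs ≡ 16 → off.
(3, 3): 3² ≡ 9, rhs ≡ 9 → on.

1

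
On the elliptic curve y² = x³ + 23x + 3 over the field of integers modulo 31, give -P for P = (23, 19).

-(23, 19) = (23, -19 mod 31) = (23, 12).

(23, 12)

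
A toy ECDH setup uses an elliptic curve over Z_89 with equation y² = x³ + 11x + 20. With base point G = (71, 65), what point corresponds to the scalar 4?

(49, 85)

Double-and-add on 4 = (100)₂. Start with G = (71, 65) for the leading 1-bit.
double: tangent at (71, 65): λ = (3·71² + 11)/(2·65) ≡ 4/41. 41⁻¹ ≡ 76 (mod 89) since 41·76 = 3116 ≡ 1, so λ ≡ 4·76 ≡ 37.
  x = λ² - 71 - 71 = 1369 - 142 ≡ 70; y = λ·(71 - 70) - 65 ≡ 61. → (70, 61)
double: tangent at (70, 61): λ = (3·70² + 11)/(2·61) ≡ 26/33. 33⁻¹ ≡ 27 (mod 89), so λ ≡ 26·27 ≡ 79.
  x = λ² - 70 - 70 = 6241 - 140 ≡ 49; y = λ·(70 - 49) - 61 ≡ 85. → (49, 85)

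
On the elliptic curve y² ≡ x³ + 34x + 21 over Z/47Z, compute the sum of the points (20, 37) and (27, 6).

(34, 25)

(20, 37) + (27, 6). λ = (6 - 37)/(27 - 20) ≡ 16/7 mod 47. 7⁻¹ ≡ 27 (mod 47) since 7·27 = 189 ≡ 1, so λ ≡ 9.
  x = λ² - 20 - 27 = 81 - 47 ≡ 34; y = λ·(20 - 34) - 37 ≡ 25. → (34, 25)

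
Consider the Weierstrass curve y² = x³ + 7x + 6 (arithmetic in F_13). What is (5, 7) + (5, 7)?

(6, 2)

tangent at (5, 7): λ = (3·5² + 7)/(2·7) ≡ 4/1. 1⁻¹ ≡ 1 (mod 13), so λ ≡ 4·1 ≡ 4.
  x = λ² - 5 - 5 = 16 - 10 ≡ 6; y = λ·(5 - 6) - 7 ≡ 2. → (6, 2)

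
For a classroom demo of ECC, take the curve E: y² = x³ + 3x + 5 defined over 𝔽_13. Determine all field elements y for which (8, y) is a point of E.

none

x³ + 3x + 5 = 541 ≡ 8 (mod 13).
8 is a non-residue mod 13; no y exists.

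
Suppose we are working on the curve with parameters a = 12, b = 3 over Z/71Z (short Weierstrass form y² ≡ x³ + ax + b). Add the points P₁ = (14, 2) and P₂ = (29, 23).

(47, 37)

(14, 2) + (29, 23). λ = (23 - 2)/(29 - 14) ≡ 21/15 mod 71. 15⁻¹ ≡ 19 (mod 71) since 15·19 = 285 ≡ 1, so λ ≡ 44.
  x = λ² - 14 - 29 = 1936 - 43 ≡ 47; y = λ·(14 - 47) - 2 ≡ 37. → (47, 37)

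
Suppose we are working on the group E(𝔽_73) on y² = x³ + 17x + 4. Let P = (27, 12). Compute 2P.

(31, 10)

tangent at (27, 12): λ = (3·27² + 17)/(2·12) ≡ 14/24. 24⁻¹ ≡ 70 (mod 73), so λ ≡ 14·70 ≡ 31.
  x = λ² - 27 - 27 = 961 - 54 ≡ 31; y = λ·(27 - 31) - 12 ≡ 10. → (31, 10)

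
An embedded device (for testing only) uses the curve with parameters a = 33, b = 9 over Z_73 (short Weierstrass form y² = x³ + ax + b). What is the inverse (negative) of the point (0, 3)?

-(0, 3) = (0, -3 mod 73) = (0, 70).

(0, 70)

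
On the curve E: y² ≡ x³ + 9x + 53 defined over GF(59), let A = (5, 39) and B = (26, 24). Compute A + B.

(5, 39) + (26, 24). λ = (24 - 39)/(26 - 5) ≡ 44/21 mod 59. 21⁻¹ ≡ 45 (mod 59), so λ ≡ 33.
  x = λ² - 5 - 26 = 1089 - 31 ≡ 55; y = λ·(5 - 55) - 39 ≡ 22. → (55, 22)

(55, 22)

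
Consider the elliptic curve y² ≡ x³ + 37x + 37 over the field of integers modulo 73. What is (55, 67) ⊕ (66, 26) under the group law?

(55, 67) + (66, 26). λ = (26 - 67)/(66 - 55) ≡ 32/11 mod 73. 11⁻¹ ≡ 20 (mod 73) since 11·20 = 220 ≡ 1, so λ ≡ 56.
  x = λ² - 55 - 66 = 3136 - 121 ≡ 22; y = λ·(55 - 22) - 67 ≡ 29. → (22, 29)

(22, 29)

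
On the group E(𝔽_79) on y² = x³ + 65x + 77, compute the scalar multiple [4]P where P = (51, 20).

(1, 71)

Double-and-add on 4 = (100)₂. Start with P = (51, 20) for the leading 1-bit.
double: tangent at (51, 20): λ = (3·51² + 65)/(2·20) ≡ 47/40. 40⁻¹ ≡ 2 (mod 79), so λ ≡ 47·2 ≡ 15.
  x = λ² - 51 - 51 = 225 - 102 ≡ 44; y = λ·(51 - 44) - 20 ≡ 6. → (44, 6)
double: tangent at (44, 6): λ = (3·44² + 65)/(2·6) ≡ 27/12. 12⁻¹ ≡ 33 (mod 79), so λ ≡ 27·33 ≡ 22.
  x = λ² - 44 - 44 = 484 - 88 ≡ 1; y = λ·(44 - 1) - 6 ≡ 71. → (1, 71)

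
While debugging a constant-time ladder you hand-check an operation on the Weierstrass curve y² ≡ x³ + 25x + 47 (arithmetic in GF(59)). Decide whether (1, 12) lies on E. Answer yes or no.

no

y² = 12² ≡ 26; x³ + 25x + 47 = 73 ≡ 14 (mod 59). 26 ≠ 14.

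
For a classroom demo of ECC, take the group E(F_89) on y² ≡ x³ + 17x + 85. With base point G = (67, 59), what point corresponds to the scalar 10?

Repeated addition: build up to 10G.
2G: tangent at (67, 59): λ = (3·67² + 17)/(2·59) ≡ 45/29. 29⁻¹ ≡ 43 (mod 89) since 29·43 = 1247 ≡ 1, so λ ≡ 45·43 ≡ 66.
  x = λ² - 67 - 67 = 4356 - 134 ≡ 39; y = λ·(67 - 39) - 59 ≡ 9. → (39, 9)
3G: (39, 9) + (67, 59). λ = (59 - 9)/(67 - 39) ≡ 50/28 mod 89. 28⁻¹ ≡ 35 (mod 89), so λ ≡ 59.
  x = λ² - 39 - 67 = 3481 - 106 ≡ 82; y = λ·(39 - 82) - 9 ≡ 35. → (82, 35)
4G: (82, 35) + (67, 59). λ = (59 - 35)/(67 - 82) ≡ 24/74 mod 89. 74⁻¹ ≡ 83 (mod 89) since 74·83 = 6142 ≡ 1, so λ ≡ 34.
  x = λ² - 82 - 67 = 1156 - 149 ≡ 28; y = λ·(82 - 28) - 35 ≡ 21. → (28, 21)
5G: (28, 21) + (67, 59). λ = (59 - 21)/(67 - 28) ≡ 38/39 mod 89. 39⁻¹ ≡ 16 (mod 89), so λ ≡ 74.
  x = λ² - 28 - 67 = 5476 - 95 ≡ 41; y = λ·(28 - 41) - 21 ≡ 85. → (41, 85)
6G: (41, 85) + (67, 59). λ = (59 - 85)/(67 - 41) ≡ 63/26 mod 89. 26⁻¹ ≡ 24 (mod 89) since 26·24 = 624 ≡ 1, so λ ≡ 88.
  x = λ² - 41 - 67 = 7744 - 108 ≡ 71; y = λ·(41 - 71) - 85 ≡ 34. → (71, 34)
7G: (71, 34) + (67, 59). λ = (59 - 34)/(67 - 71) ≡ 25/85 mod 89. 85⁻¹ ≡ 22 (mod 89), so λ ≡ 16.
  x = λ² - 71 - 67 = 256 - 138 ≡ 29; y = λ·(71 - 29) - 34 ≡ 15. → (29, 15)
8G: (29, 15) + (67, 59). λ = (59 - 15)/(67 - 29) ≡ 44/38 mod 89. 38⁻¹ ≡ 82 (mod 89) since 38·82 = 3116 ≡ 1, so λ ≡ 48.
  x = λ² - 29 - 67 = 2304 - 96 ≡ 72; y = λ·(29 - 72) - 15 ≡ 57. → (72, 57)
9G: (72, 57) + (67, 59). λ = (59 - 57)/(67 - 72) ≡ 2/84 mod 89. 84⁻¹ ≡ 71 (mod 89), so λ ≡ 53.
  x = λ² - 72 - 67 = 2809 - 139 ≡ 0; y = λ·(72 - 0) - 57 ≡ 21. → (0, 21)
10G: (0, 21) + (67, 59). λ = (59 - 21)/(67 - 0) ≡ 38/67 mod 89. 67⁻¹ ≡ 4 (mod 89) since 67·4 = 268 ≡ 1, so λ ≡ 63.
  x = λ² - 0 - 67 = 3969 - 67 ≡ 75; y = λ·(0 - 75) - 21 ≡ 60. → (75, 60)

(75, 60)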